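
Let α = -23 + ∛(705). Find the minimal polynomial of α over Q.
m_α(x) = x^3 + 69x^2 + 1587x + 11462

Set β = α + 23 = ∛(705), so β^3 = 705. Then (α + 23)^3 - 705 = 0, i.e. α is a root of g(x) = (x + 23)^3 - 705 = x^3 + 69x^2 + 1587x + 11462. Since g(x) = h(x + 23) where h(x) = x^3 - 705, and h is irreducible over Q (because 705 is not a perfect cube, so h has no rational root, and a monic cubic with no rational root is irreducible), g is also irreducible (irreducibility is preserved under the substitution x → x + 23). Hence m_α(x) = x^3 + 69x^2 + 1587x + 11462.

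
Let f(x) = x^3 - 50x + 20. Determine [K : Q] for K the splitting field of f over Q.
[K : Q] = 6

By the rational root test, any rational root of the monic integer polynomial f(x) = x^3 - 50x + 20 must be an integer dividing the constant term 20, i.e. one of ±{1, 2, 4, 5, 10, 20}. Evaluating: f(1) = -29, f(-1) = 69, f(2) = -72, f(-2) = 112, f(4) = -116, f(-4) = 156, f(5) = -105, f(-5) = 145, f(10) = 520, f(-10) = -480, f(20) = 7020, f(-20) = -6980; none is 0, so f has no rational root and is therefore irreducible over Q (a cubic with no linear factor over a field is irreducible). For an irreducible cubic, the Galois group is A_3 or S_3 according as the discriminant disc(f) = -4a^3 - 27b^2 = -4·(-50)^3 - 27·(20)^2 = 489200 is or is not a square in Q. Here disc(f) = 489200 is not a perfect square in Q, so the Galois group of f over Q is not contained in A_3 and must be all of S_3. The splitting field has degree |S_3| = 6 over Q, so [K : Q] = 6.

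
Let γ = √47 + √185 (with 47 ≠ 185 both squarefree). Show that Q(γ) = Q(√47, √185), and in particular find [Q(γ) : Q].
[Q(γ) : Q] = 4 (equivalently, Q(γ) = Q(√47, √185))

Obviously Q(γ) ⊆ Q(√47, √185), and [Q(√47, √185):Q] = 4 (since 47, 185 are distinct squarefree integers > 1 with 8695 not a perfect square). To show equality we compute the minimal polynomial of γ. From γ = √47 + √185: γ^2 = 47 + 2√(8695) + 185 = 232 + 2√(8695), so γ^2 - 232 = 2√(8695); squaring, (γ^2 - 232)^2 = 4·8695, i.e. γ^4 - 464γ^2 + 53824 - 34780 = 0, i.e. γ^4 - 464γ^2 + 19044 = 0. So γ is a root of x^4 - 464x^2 + 19044. This polynomial is irreducible over Q: it has no rational root (each ±√47 ± √185 is irrational), and any factorization into two quadratics over Q would force √(8695) ∈ Q (pairing opposite roots) or √47, √185 ∈ Q (other pairings), all impossible. Hence [Q(γ):Q] = 4 = [Q(√47, √185):Q], so Q(γ) = Q(√47, √185).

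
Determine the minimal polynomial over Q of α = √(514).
m_α(x) = x^2 - 514

α satisfies α^2 - 514 = 0, so x^2 - 514 annihilates α. Since d = 514 is squarefree and ≠ 1, it is not a perfect square in Q, so x^2 - 514 has no rational root and is therefore irreducible over Q (a degree-2 polynomial over a field is irreducible iff it has no root). Hence m_α(x) = x^2 - 514.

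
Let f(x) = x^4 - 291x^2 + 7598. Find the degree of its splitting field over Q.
[K : Q] = 4

Solving the quadratic in x^2: x^2 = (291 ± √(291^2 - 4·7598))/2 = (291 ± √54289)/2 = (291 ± 233)/2, giving x^2 = 29 or x^2 = 262. So f(x) = (x^2 - 29)(x^2 - 262) and the roots of f are ±√29, ±√262. Hence the splitting field is K = Q(√29, √262). Since 29 and 262 are distinct squarefree integers > 1, their product 7598 is not a perfect square, so √262 ∉ Q(√29). By the tower law [K:Q] = [Q(√29,√262):Q(√29)] · [Q(√29):Q] = 2 · 2 = 4.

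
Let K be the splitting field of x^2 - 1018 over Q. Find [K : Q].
[K : Q] = 2

f(x) = x^2 - 1018 factors as (x - √1018)(x + √1018). The splitting field is K = Q(√1018). Since 1018 is squarefree and > 1, it is not a perfect square, so x^2 - 1018 is irreducible over Q and [Q(√1018) : Q] = 2. Hence [K : Q] = 2.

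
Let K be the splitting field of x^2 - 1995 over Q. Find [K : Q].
[K : Q] = 2

f(x) = x^2 - 1995 factors as (x - √1995)(x + √1995). The splitting field is K = Q(√1995). Since 1995 is squarefree and > 1, it is not a perfect square, so x^2 - 1995 is irreducible over Q and [Q(√1995) : Q] = 2. Hence [K : Q] = 2.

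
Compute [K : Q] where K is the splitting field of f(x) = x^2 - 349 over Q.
[K : Q] = 2

f(x) = x^2 - 349 factors as (x - √349)(x + √349). The splitting field is K = Q(√349). Since 349 is squarefree and > 1, it is not a perfect square, so x^2 - 349 is irreducible over Q and [Q(√349) : Q] = 2. Hence [K : Q] = 2.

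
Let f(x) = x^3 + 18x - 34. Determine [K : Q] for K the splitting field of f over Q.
[K : Q] = 6

By the rational root test, any rational root of the monic integer polynomial f(x) = x^3 + 18x - 34 must be an integer dividing the constant term -34, i.e. one of ±{1, 2, 17, 34}. Evaluating: f(1) = -15, f(-1) = -53, f(2) = 10, f(-2) = -78, f(17) = 5185, f(-17) = -5253, f(34) = 39882, f(-34) = -39950; none is 0, so f has no rational root and is therefore irreducible over Q (a cubic with no linear factor over a field is irreducible). For an irreducible cubic, the Galois group is A_3 or S_3 according as the discriminant disc(f) = -4a^3 - 27b^2 = -4·(18)^3 - 27·(-34)^2 = -54540 is or is not a square in Q. Here disc(f) = -54540 is not a perfect square in Q, so the Galois group of f over Q is not contained in A_3 and must be all of S_3. The splitting field has degree |S_3| = 6 over Q, so [K : Q] = 6.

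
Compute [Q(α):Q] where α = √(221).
[Q(α):Q] = 2

[Q(α):Q] equals the degree of the minimal polynomial of α. Here α^2 = 221 and x^2 - 221 is irreducible (d = 221 is squarefree, ≠ 1, hence not a square), so deg(m_α) = 2. Thus [Q(α):Q] = 2.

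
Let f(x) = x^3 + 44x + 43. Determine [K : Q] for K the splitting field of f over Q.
[K : Q] = 6

By the rational root test, any rational root of the monic integer polynomial f(x) = x^3 + 44x + 43 must be an integer dividing the constant term 43, i.e. one of ±{1, 43}. Evaluating: f(1) = 88, f(-1) = -2, f(43) = 81442, f(-43) = -81356; none is 0, so f has no rational root and is therefore irreducible over Q (a cubic with no linear factor over a field is irreducible). For an irreducible cubic, the Galois group is A_3 or S_3 according as the discriminant disc(f) = -4a^3 - 27b^2 = -4·(44)^3 - 27·(43)^2 = -390659 is or is not a square in Q. Here disc(f) = -390659 is not a perfect square in Q, so the Galois group of f over Q is not contained in A_3 and must be all of S_3. The splitting field has degree |S_3| = 6 over Q, so [K : Q] = 6.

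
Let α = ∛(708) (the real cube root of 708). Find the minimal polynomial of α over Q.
m_α(x) = x^3 - 708

α satisfies α^3 = 708, so x^3 - 708 annihilates α. By the rational root test, a rational root p/q (in lowest terms) of x^3 - 708 would satisfy p^3 = 708 q^3, forcing q = 1 and p^3 = 708; but 708 is not a perfect cube, contradiction. A monic cubic over Q with no rational root is irreducible (any nontrivial factorization would include a linear factor). Hence x^3 - 708 is the minimal polynomial of α, and in particular [Q(α):Q] = 3.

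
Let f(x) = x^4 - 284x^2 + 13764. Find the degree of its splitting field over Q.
[K : Q] = 4

Solving the quadratic in x^2: x^2 = (284 ± √(284^2 - 4·13764))/2 = (284 ± √25600)/2 = (284 ± 160)/2, giving x^2 = 222 or x^2 = 62. So f(x) = (x^2 - 222)(x^2 - 62) and the roots of f are ±√222, ±√62. Hence the splitting field is K = Q(√222, √62). Since 222 and 62 are distinct squarefree integers > 1, their product 13764 is not a perfect square, so √62 ∉ Q(√222). By the tower law [K:Q] = [Q(√222,√62):Q(√222)] · [Q(√222):Q] = 2 · 2 = 4.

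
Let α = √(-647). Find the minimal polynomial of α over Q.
m_α(x) = x^2 + 647

α satisfies α^2 + 647 = 0, so x^2 + 647 annihilates α. Since d = -647 is squarefree and ≠ 1, it is not a perfect square in Q, so x^2 + 647 has no rational root and is therefore irreducible over Q (a degree-2 polynomial over a field is irreducible iff it has no root). Hence m_α(x) = x^2 + 647.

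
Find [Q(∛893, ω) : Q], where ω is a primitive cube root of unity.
[Q(∛893, ω) : Q] = 6

[Q(∛893):Q] = 3 (min poly x^3 - 893, irreducible since 893 is not a perfect cube). [Q(ω):Q] = 2 (min poly x^2 + x + 1). Since Q(∛893) ⊂ R and ω ∉ R, we have ω ∉ Q(∛893), so x^2 + x + 1 remains irreducible over Q(∛893) and [Q(∛893, ω) : Q(∛893)] = 2. By the tower law, [Q(∛893, ω) : Q] = 3 · 2 = 6. (In fact Q(∛893, ω) is the splitting field of x^3 - 893 over Q.)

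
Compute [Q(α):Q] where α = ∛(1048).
[Q(α):Q] = 3

The minimal polynomial of α is x^3 - 1048, irreducible over Q since 1048 is not a perfect cube (so x^3 - 1048 has no rational root). Hence [Q(α):Q] = deg(m_α) = 3.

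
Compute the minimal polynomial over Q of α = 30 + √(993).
m_α(x) = x^2 - 60x - 93

From α - 30 = √(993), squaring gives (α - 30)^2 = 993, i.e. α^2 - 60α + 900 = 993, so α^2 - 60α - 93 = 0. The discriminant of x^2 - 60x - 93 is (-60)^2 - 4·(-93) = 3600 + 372 = 3972, and 4·(993) is not a perfect square in Q since 993 is squarefree and ≠ 1. Hence x^2 - 60x - 93 is irreducible over Q and is the minimal polynomial of α.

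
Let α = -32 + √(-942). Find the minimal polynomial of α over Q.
m_α(x) = x^2 + 64x + 1966

From α + 32 = √(-942), squaring gives (α + 32)^2 = -942, i.e. α^2 + 64α + 1024 = -942, so α^2 + 64α + 1966 = 0. The discriminant of x^2 + 64x + 1966 is (64)^2 - 4·(1966) = 4096 - 7864 = -3768, and 4·(-942) is not a perfect square in Q since -942 is squarefree and ≠ 1. Hence x^2 + 64x + 1966 is irreducible over Q and is the minimal polynomial of α.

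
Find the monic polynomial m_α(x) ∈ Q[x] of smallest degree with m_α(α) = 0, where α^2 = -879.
m_α(x) = x^2 + 879

α satisfies α^2 + 879 = 0, so x^2 + 879 annihilates α. Since d = -879 is squarefree and ≠ 1, it is not a perfect square in Q, so x^2 + 879 has no rational root and is therefore irreducible over Q (a degree-2 polynomial over a field is irreducible iff it has no root). Hence m_α(x) = x^2 + 879.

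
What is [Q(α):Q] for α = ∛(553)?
[Q(α):Q] = 3

The minimal polynomial of α is x^3 - 553, irreducible over Q since 553 is not a perfect cube (so x^3 - 553 has no rational root). Hence [Q(α):Q] = deg(m_α) = 3.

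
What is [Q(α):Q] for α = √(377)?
[Q(α):Q] = 2

[Q(α):Q] equals the degree of the minimal polynomial of α. Here α^2 = 377 and x^2 - 377 is irreducible (d = 377 is squarefree, ≠ 1, hence not a square), so deg(m_α) = 2. Thus [Q(α):Q] = 2.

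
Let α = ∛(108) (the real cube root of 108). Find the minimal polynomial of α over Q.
m_α(x) = x^3 - 108

α satisfies α^3 = 108, so x^3 - 108 annihilates α. By the rational root test, a rational root p/q (in lowest terms) of x^3 - 108 would satisfy p^3 = 108 q^3, forcing q = 1 and p^3 = 108; but 108 is not a perfect cube, contradiction. A monic cubic over Q with no rational root is irreducible (any nontrivial factorization would include a linear factor). Hence x^3 - 108 is the minimal polynomial of α, and in particular [Q(α):Q] = 3.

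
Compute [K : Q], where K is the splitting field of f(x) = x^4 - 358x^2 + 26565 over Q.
[K : Q] = 4

Solving the quadratic in x^2: x^2 = (358 ± √(358^2 - 4·26565))/2 = (358 ± √21904)/2 = (358 ± 148)/2, giving x^2 = 105 or x^2 = 253. So f(x) = (x^2 - 105)(x^2 - 253) and the roots of f are ±√105, ±√253. Hence the splitting field is K = Q(√105, √253). Since 105 and 253 are distinct squarefree integers > 1, their product 26565 is not a perfect square, so √253 ∉ Q(√105). By the tower law [K:Q] = [Q(√105,√253):Q(√105)] · [Q(√105):Q] = 2 · 2 = 4.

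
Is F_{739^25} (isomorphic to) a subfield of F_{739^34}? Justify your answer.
No: F_{739^25} is not a subfield of F_{739^34}

F_{p^m} embeds in F_{p^n} iff m | n. Here 25 ∤ 34 (since 34 = 1·25 + 9 with remainder 9 ≠ 0), so F_{739^25} is not a subfield of F_{739^34}. Equivalently: if it were, the tower law would give 25 = [F_{739^25}:F_739] dividing [F_{739^34}:F_739] = 34, contradiction.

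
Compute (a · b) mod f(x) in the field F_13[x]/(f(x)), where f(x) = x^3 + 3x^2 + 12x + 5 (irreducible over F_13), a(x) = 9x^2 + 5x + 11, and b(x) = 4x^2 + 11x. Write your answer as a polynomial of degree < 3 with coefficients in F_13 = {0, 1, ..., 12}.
a · b ≡ 11x^2 + 4x + 10 (mod f(x))

Multiply in F_13[x]: a(x)·b(x) = (9x^2 + 5x + 11)·(4x^2 + 11x) = 10x^4 + 2x^3 + 8x^2 + 4x. This has degree ≥ 3, so divide by f(x) over F_13: 10x^4 + 2x^3 + 8x^2 + 4x = (10x + 11)·(x^3 + 3x^2 + 12x + 5) + (11x^2 + 4x + 10). Hence a·b ≡ 11x^2 + 4x + 10 (mod f). (F_13[x]/(f) is a field with 13^3 = 2197 elements since f is irreducible of degree 3.)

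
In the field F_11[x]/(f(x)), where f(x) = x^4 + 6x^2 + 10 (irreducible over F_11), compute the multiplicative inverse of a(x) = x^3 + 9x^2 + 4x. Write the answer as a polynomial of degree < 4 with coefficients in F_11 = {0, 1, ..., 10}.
a(x)^(-1) ≡ 6x^3 + 3x^2 + 8x + 5 (mod f(x))

Since f is irreducible over F_11, F_11[x]/(f) is a field and a(x) ≠ 0 has an inverse. Apply the extended Euclidean algorithm to f(x) and a(x) in F_11[x]: f(x) = (x + 2)·a(x) + (6x^2 + 3x + 10);  a(x) = (2x + 6)·(6x^2 + 3x + 10) + (10x + 6);  (6x^2 + 3x + 10) = (5x + 5)·(10x + 6) + (2). The last nonzero remainder is the constant 2 = gcd(f, a) in F_11. Back-substituting through the division chain expresses 2 = s(x)·a(x) + t(x)·f(x) with s(x) ≡ x^3 + 6x^2 + 5x + 10 (mod f), so (x^3 + 6x^2 + 5x + 10)·a(x) ≡ 2 (mod f). Multiplying by 2^(-1) ≡ 6 in F_11 gives a(x)^(-1) ≡ 6·(x^3 + 6x^2 + 5x + 10) ≡ 6x^3 + 3x^2 + 8x + 5 (mod f). Check: (x^3 + 9x^2 + 4x)·(6x^3 + 3x^2 + 8x + 5) = 6x^6 + 2x^5 + 4x^4 + x^3 + 9x ≡ 1 (mod x^4 + 6x^2 + 10).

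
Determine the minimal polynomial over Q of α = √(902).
m_α(x) = x^2 - 902

α satisfies α^2 - 902 = 0, so x^2 - 902 annihilates α. Since d = 902 is squarefree and ≠ 1, it is not a perfect square in Q, so x^2 - 902 has no rational root and is therefore irreducible over Q (a degree-2 polynomial over a field is irreducible iff it has no root). Hence m_α(x) = x^2 - 902.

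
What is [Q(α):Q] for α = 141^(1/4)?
[Q(α):Q] = 4

α is a root of x^4 - 141. By Eisenstein's criterion at the prime p = 3 (which divides the constant term 141 but p^2 = 9 does not, since 141 is squarefree), x^4 - 141 is irreducible over Q. Hence [Q(α):Q] = 4.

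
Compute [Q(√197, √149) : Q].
[Q(√197, √149) : Q] = 4

[Q(√197):Q] = 2 (min poly x^2 - 197, irreducible since 197 is squarefree > 1). For the top step, suppose √149 ∈ Q(√197), say √149 = c + d√197 with c, d ∈ Q. Squaring: 149 = c^2 + 197d^2 + 2cd√197. Since √197 ∉ Q this forces 2cd = 0. If d = 0 then √149 = c ∈ Q, contradicting 149 squarefree > 1. If c = 0 then 149 = 197d^2, so 197·149 = (197d)^2 is a perfect square in Q — but 197·149 = 29353 is not a perfect square (since 197 and 149 are distinct squarefree integers). Contradiction. Hence √149 ∉ Q(√197), so x^2 - 149 stays irreducible over Q(√197) and [Q(√197, √149) : Q(√197)] = 2. By the tower law, [Q(√197, √149) : Q] = 2 · 2 = 4.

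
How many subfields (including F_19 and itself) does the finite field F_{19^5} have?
F_{19^5} has 2 subfields

The subfields of F_{p^n} are exactly the fields F_{p^d} for d | n (each is the fixed field of the unique index-d subgroup of Gal(F_{p^n}/F_p) ≅ Z/nZ). The divisors of n = 5 are {1, 5}, giving 2 subfields: F_{19^1}, F_{19^5}.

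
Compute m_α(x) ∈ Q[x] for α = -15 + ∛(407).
m_α(x) = x^3 + 45x^2 + 675x + 2968

Set β = α + 15 = ∛(407), so β^3 = 407. Then (α + 15)^3 - 407 = 0, i.e. α is a root of g(x) = (x + 15)^3 - 407 = x^3 + 45x^2 + 675x + 2968. Since g(x) = h(x + 15) where h(x) = x^3 - 407, and h is irreducible over Q (because 407 is not a perfect cube, so h has no rational root, and a monic cubic with no rational root is irreducible), g is also irreducible (irreducibility is preserved under the substitution x → x + 15). Hence m_α(x) = x^3 + 45x^2 + 675x + 2968.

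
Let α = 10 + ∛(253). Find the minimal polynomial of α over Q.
m_α(x) = x^3 - 30x^2 + 300x - 1253

Set β = α - 10 = ∛(253), so β^3 = 253. Then (α - 10)^3 - 253 = 0, i.e. α is a root of g(x) = (x - 10)^3 - 253 = x^3 - 30x^2 + 300x - 1253. Since g(x) = h(x - 10) where h(x) = x^3 - 253, and h is irreducible over Q (because 253 is not a perfect cube, so h has no rational root, and a monic cubic with no rational root is irreducible), g is also irreducible (irreducibility is preserved under the substitution x → x - 10). Hence m_α(x) = x^3 - 30x^2 + 300x - 1253.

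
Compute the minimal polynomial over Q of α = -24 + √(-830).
m_α(x) = x^2 + 48x + 1406

From α + 24 = √(-830), squaring gives (α + 24)^2 = -830, i.e. α^2 + 48α + 576 = -830, so α^2 + 48α + 1406 = 0. The discriminant of x^2 + 48x + 1406 is (48)^2 - 4·(1406) = 2304 - 5624 = -3320, and 4·(-830) is not a perfect square in Q since -830 is squarefree and ≠ 1. Hence x^2 + 48x + 1406 is irreducible over Q and is the minimal polynomial of α.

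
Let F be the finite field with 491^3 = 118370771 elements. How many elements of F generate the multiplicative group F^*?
There are φ(118370770) = 39481344 primitive elements

F_q^* is cyclic of order q - 1 = 118370770. A cyclic group of order m has exactly φ(m) generators. Here m = 118370770 = 2 · 5 · 7^2 · 37 · 6529, so the number of primitive elements is φ(118370770) = 39481344.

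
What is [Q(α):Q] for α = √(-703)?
[Q(α):Q] = 2

[Q(α):Q] equals the degree of the minimal polynomial of α. Here α^2 = -703 and x^2 + 703 is irreducible (d = -703 is squarefree, ≠ 1, hence not a square), so deg(m_α) = 2. Thus [Q(α):Q] = 2.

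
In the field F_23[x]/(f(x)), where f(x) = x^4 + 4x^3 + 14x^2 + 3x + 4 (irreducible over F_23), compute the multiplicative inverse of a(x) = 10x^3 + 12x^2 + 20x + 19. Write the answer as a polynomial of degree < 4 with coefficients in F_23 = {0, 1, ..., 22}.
a(x)^(-1) ≡ 7x^3 + 5x^2 + x + 19 (mod f(x))

Since f is irreducible over F_23, F_23[x]/(f) is a field and a(x) ≠ 0 has an inverse. Apply the extended Euclidean algorithm to f(x) and a(x) in F_23[x]: f(x) = (7x + 15)·a(x) + (16x^2 + 7x + 18);  a(x) = (15x + 10)·(16x^2 + 7x + 18) + (2x);  (16x^2 + 7x + 18) = (8x + 15)·(2x) + (18). The last nonzero remainder is the constant 18 = gcd(f, a) in F_23. Back-substituting through the division chain expresses 18 = s(x)·a(x) + t(x)·f(x) with s(x) ≡ 11x^3 + 21x^2 + 18x + 20 (mod f), so (11x^3 + 21x^2 + 18x + 20)·a(x) ≡ 18 (mod f). Multiplying by 18^(-1) ≡ 9 in F_23 gives a(x)^(-1) ≡ 9·(11x^3 + 21x^2 + 18x + 20) ≡ 7x^3 + 5x^2 + x + 19 (mod f). Check: (10x^3 + 12x^2 + 20x + 19)·(7x^3 + 5x^2 + x + 19) = x^6 + 19x^5 + 3x^4 + 21x^3 + 21x^2 + 8x + 16 ≡ 1 (mod x^4 + 4x^3 + 14x^2 + 3x + 4).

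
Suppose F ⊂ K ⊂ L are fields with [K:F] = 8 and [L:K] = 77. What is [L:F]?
[L:F] = 616

The tower law says that for any tower of field extensions F ⊂ K ⊂ L with finite degrees, [L:F] = [L:K] · [K:F]. Here this gives [L:F] = 77 · 8 = 616.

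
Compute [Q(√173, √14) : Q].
[Q(√173, √14) : Q] = 4

[Q(√173):Q] = 2 (min poly x^2 - 173, irreducible since 173 is squarefree > 1). For the top step, suppose √14 ∈ Q(√173), say √14 = c + d√173 with c, d ∈ Q. Squaring: 14 = c^2 + 173d^2 + 2cd√173. Since √173 ∉ Q this forces 2cd = 0. If d = 0 then √14 = c ∈ Q, contradicting 14 squarefree > 1. If c = 0 then 14 = 173d^2, so 173·14 = (173d)^2 is a perfect square in Q — but 173·14 = 2422 is not a perfect square (since 173 and 14 are distinct squarefree integers). Contradiction. Hence √14 ∉ Q(√173), so x^2 - 14 stays irreducible over Q(√173) and [Q(√173, √14) : Q(√173)] = 2. By the tower law, [Q(√173, √14) : Q] = 2 · 2 = 4.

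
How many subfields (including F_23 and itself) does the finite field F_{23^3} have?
F_{23^3} has 2 subfields

The subfields of F_{p^n} are exactly the fields F_{p^d} for d | n (each is the fixed field of the unique index-d subgroup of Gal(F_{p^n}/F_p) ≅ Z/nZ). The divisors of n = 3 are {1, 3}, giving 2 subfields: F_{23^1}, F_{23^3}.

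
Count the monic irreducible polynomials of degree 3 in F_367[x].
There are 16476832 monic irreducible polynomials of degree 3 over F_367

Each element of F_{367^3} that lies in no proper subfield is a root of exactly one monic irreducible of degree 3 over F_367, and each such polynomial has 3 distinct roots in F_{367^3}. By Möbius inversion the count is N_367(3) = (1/3) Σ_{d|3} μ(3/d) · 367^d = (1/3)(μ(3)·367^1 + μ(1)·367^3) = 49430496/3 = 16476832.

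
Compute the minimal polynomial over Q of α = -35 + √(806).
m_α(x) = x^2 + 70x + 419

From α + 35 = √(806), squaring gives (α + 35)^2 = 806, i.e. α^2 + 70α + 1225 = 806, so α^2 + 70α + 419 = 0. The discriminant of x^2 + 70x + 419 is (70)^2 - 4·(419) = 4900 - 1676 = 3224, and 4·(806) is not a perfect square in Q since 806 is squarefree and ≠ 1. Hence x^2 + 70x + 419 is irreducible over Q and is the minimal polynomial of α.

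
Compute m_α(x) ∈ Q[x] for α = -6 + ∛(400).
m_α(x) = x^3 + 18x^2 + 108x - 184

Set β = α + 6 = ∛(400), so β^3 = 400. Then (α + 6)^3 - 400 = 0, i.e. α is a root of g(x) = (x + 6)^3 - 400 = x^3 + 18x^2 + 108x - 184. Since g(x) = h(x + 6) where h(x) = x^3 - 400, and h is irreducible over Q (because 400 is not a perfect cube, so h has no rational root, and a monic cubic with no rational root is irreducible), g is also irreducible (irreducibility is preserved under the substitution x → x + 6). Hence m_α(x) = x^3 + 18x^2 + 108x - 184.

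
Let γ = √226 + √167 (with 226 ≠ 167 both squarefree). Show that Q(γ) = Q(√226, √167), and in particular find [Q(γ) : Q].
[Q(γ) : Q] = 4 (equivalently, Q(γ) = Q(√226, √167))

Obviously Q(γ) ⊆ Q(√226, √167), and [Q(√226, √167):Q] = 4 (since 226, 167 are distinct squarefree integers > 1 with 37742 not a perfect square). To show equality we compute the minimal polynomial of γ. From γ = √226 + √167: γ^2 = 226 + 2√(37742) + 167 = 393 + 2√(37742), so γ^2 - 393 = 2√(37742); squaring, (γ^2 - 393)^2 = 4·37742, i.e. γ^4 - 786γ^2 + 154449 - 150968 = 0, i.e. γ^4 - 786γ^2 + 3481 = 0. So γ is a root of x^4 - 786x^2 + 3481. This polynomial is irreducible over Q: it has no rational root (each ±√226 ± √167 is irrational), and any factorization into two quadratics over Q would force √(37742) ∈ Q (pairing opposite roots) or √226, √167 ∈ Q (other pairings), all impossible. Hence [Q(γ):Q] = 4 = [Q(√226, √167):Q], so Q(γ) = Q(√226, √167).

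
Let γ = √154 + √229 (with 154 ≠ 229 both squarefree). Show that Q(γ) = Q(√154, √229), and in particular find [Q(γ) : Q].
[Q(γ) : Q] = 4 (equivalently, Q(γ) = Q(√154, √229))

Obviously Q(γ) ⊆ Q(√154, √229), and [Q(√154, √229):Q] = 4 (since 154, 229 are distinct squarefree integers > 1 with 35266 not a perfect square). To show equality we compute the minimal polynomial of γ. From γ = √154 + √229: γ^2 = 154 + 2√(35266) + 229 = 383 + 2√(35266), so γ^2 - 383 = 2√(35266); squaring, (γ^2 - 383)^2 = 4·35266, i.e. γ^4 - 766γ^2 + 146689 - 141064 = 0, i.e. γ^4 - 766γ^2 + 5625 = 0. So γ is a root of x^4 - 766x^2 + 5625. This polynomial is irreducible over Q: it has no rational root (each ±√154 ± √229 is irrational), and any factorization into two quadratics over Q would force √(35266) ∈ Q (pairing opposite roots) or √154, √229 ∈ Q (other pairings), all impossible. Hence [Q(γ):Q] = 4 = [Q(√154, √229):Q], so Q(γ) = Q(√154, √229).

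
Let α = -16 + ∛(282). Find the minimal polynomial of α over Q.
m_α(x) = x^3 + 48x^2 + 768x + 3814

Set β = α + 16 = ∛(282), so β^3 = 282. Then (α + 16)^3 - 282 = 0, i.e. α is a root of g(x) = (x + 16)^3 - 282 = x^3 + 48x^2 + 768x + 3814. Since g(x) = h(x + 16) where h(x) = x^3 - 282, and h is irreducible over Q (because 282 is not a perfect cube, so h has no rational root, and a monic cubic with no rational root is irreducible), g is also irreducible (irreducibility is preserved under the substitution x → x + 16). Hence m_α(x) = x^3 + 48x^2 + 768x + 3814.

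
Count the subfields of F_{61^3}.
F_{61^3} has 2 subfields

The subfields of F_{p^n} are exactly the fields F_{p^d} for d | n (each is the fixed field of the unique index-d subgroup of Gal(F_{p^n}/F_p) ≅ Z/nZ). The divisors of n = 3 are {1, 3}, giving 2 subfields: F_{61^1}, F_{61^3}.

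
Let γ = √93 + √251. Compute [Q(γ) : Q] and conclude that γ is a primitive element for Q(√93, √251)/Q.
[Q(γ) : Q] = 4 (equivalently, Q(γ) = Q(√93, √251))

Obviously Q(γ) ⊆ Q(√93, √251), and [Q(√93, √251):Q] = 4 (since 93, 251 are distinct squarefree integers > 1 with 23343 not a perfect square). To show equality we compute the minimal polynomial of γ. From γ = √93 + √251: γ^2 = 93 + 2√(23343) + 251 = 344 + 2√(23343), so γ^2 - 344 = 2√(23343); squaring, (γ^2 - 344)^2 = 4·23343, i.e. γ^4 - 688γ^2 + 118336 - 93372 = 0, i.e. γ^4 - 688γ^2 + 24964 = 0. So γ is a root of x^4 - 688x^2 + 24964. This polynomial is irreducible over Q: it has no rational root (each ±√93 ± √251 is irrational), and any factorization into two quadratics over Q would force √(23343) ∈ Q (pairing opposite roots) or √93, √251 ∈ Q (other pairings), all impossible. Hence [Q(γ):Q] = 4 = [Q(√93, √251):Q], so Q(γ) = Q(√93, √251).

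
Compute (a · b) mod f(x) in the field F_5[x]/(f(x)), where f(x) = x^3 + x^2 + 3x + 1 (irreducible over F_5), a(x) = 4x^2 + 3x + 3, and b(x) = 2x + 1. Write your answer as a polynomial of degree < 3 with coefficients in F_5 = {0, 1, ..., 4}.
a · b ≡ 2x^2 (mod f(x))

Multiply in F_5[x]: a(x)·b(x) = (4x^2 + 3x + 3)·(2x + 1) = 3x^3 + 4x + 3. This has degree ≥ 3, so divide by f(x) over F_5: 3x^3 + 4x + 3 = (3)·(x^3 + x^2 + 3x + 1) + (2x^2). Hence a·b ≡ 2x^2 (mod f). (F_5[x]/(f) is a field with 5^3 = 125 elements since f is irreducible of degree 3.)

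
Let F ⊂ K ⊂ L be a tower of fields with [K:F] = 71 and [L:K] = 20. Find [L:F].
[L:F] = 1420

The tower law says that for any tower of field extensions F ⊂ K ⊂ L with finite degrees, [L:F] = [L:K] · [K:F]. Here this gives [L:F] = 20 · 71 = 1420.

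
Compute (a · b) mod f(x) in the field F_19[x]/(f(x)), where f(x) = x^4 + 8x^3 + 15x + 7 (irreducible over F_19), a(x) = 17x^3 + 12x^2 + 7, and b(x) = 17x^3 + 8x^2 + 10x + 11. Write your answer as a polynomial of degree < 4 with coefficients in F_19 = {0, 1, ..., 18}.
a · b ≡ 14x^3 + 5x^2 + 9x + 16 (mod f(x))

Multiply in F_19[x]: a(x)·b(x) = (17x^3 + 12x^2 + 7)·(17x^3 + 8x^2 + 10x + 11) = 4x^6 + 17x^5 + 8x^3 + 17x^2 + 13x + 1. This has degree ≥ 4, so divide by f(x) over F_19: 4x^6 + 17x^5 + 8x^3 + 17x^2 + 13x + 1 = (4x^2 + 4x + 6)·(x^4 + 8x^3 + 15x + 7) + (14x^3 + 5x^2 + 9x + 16). Hence a·b ≡ 14x^3 + 5x^2 + 9x + 16 (mod f). (F_19[x]/(f) is a field with 19^4 = 130321 elements since f is irreducible of degree 4.)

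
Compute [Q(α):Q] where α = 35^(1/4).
[Q(α):Q] = 4

α is a root of x^4 - 35. By Eisenstein's criterion at the prime p = 5 (which divides the constant term 35 but p^2 = 25 does not, since 35 is squarefree), x^4 - 35 is irreducible over Q. Hence [Q(α):Q] = 4.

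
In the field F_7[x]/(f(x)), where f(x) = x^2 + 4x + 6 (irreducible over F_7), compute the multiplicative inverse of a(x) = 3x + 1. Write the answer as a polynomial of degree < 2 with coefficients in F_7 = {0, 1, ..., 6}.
a(x)^(-1) ≡ 4x + 3 (mod f(x))

Since f is irreducible over F_7, F_7[x]/(f) is a field and a(x) ≠ 0 has an inverse. Apply the extended Euclidean algorithm to f(x) and a(x) in F_7[x]: f(x) = (5x + 2)·a(x) + (4). The last nonzero remainder is the constant 4 = gcd(f, a) in F_7. Back-substituting through the division chain expresses 4 = s(x)·a(x) + t(x)·f(x) with s(x) ≡ 2x + 5 (mod f), so (2x + 5)·a(x) ≡ 4 (mod f). Multiplying by 4^(-1) ≡ 2 in F_7 gives a(x)^(-1) ≡ 2·(2x + 5) ≡ 4x + 3 (mod f). Check: (3x + 1)·(4x + 3) = 5x^2 + 6x + 3 ≡ 1 (mod x^2 + 4x + 6).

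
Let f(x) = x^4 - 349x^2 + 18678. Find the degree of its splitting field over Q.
[K : Q] = 4

Solving the quadratic in x^2: x^2 = (349 ± √(349^2 - 4·18678))/2 = (349 ± √47089)/2 = (349 ± 217)/2, giving x^2 = 283 or x^2 = 66. So f(x) = (x^2 - 283)(x^2 - 66) and the roots of f are ±√283, ±√66. Hence the splitting field is K = Q(√283, √66). Since 283 and 66 are distinct squarefree integers > 1, their product 18678 is not a perfect square, so √66 ∉ Q(√283). By the tower law [K:Q] = [Q(√283,√66):Q(√283)] · [Q(√283):Q] = 2 · 2 = 4.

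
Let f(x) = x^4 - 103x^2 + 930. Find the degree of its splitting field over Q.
[K : Q] = 4

Solving the quadratic in x^2: x^2 = (103 ± √(103^2 - 4·930))/2 = (103 ± √6889)/2 = (103 ± 83)/2, giving x^2 = 93 or x^2 = 10. So f(x) = (x^2 - 93)(x^2 - 10) and the roots of f are ±√93, ±√10. Hence the splitting field is K = Q(√93, √10). Since 93 and 10 are distinct squarefree integers > 1, their product 930 is not a perfect square, so √10 ∉ Q(√93). By the tower law [K:Q] = [Q(√93,√10):Q(√93)] · [Q(√93):Q] = 2 · 2 = 4.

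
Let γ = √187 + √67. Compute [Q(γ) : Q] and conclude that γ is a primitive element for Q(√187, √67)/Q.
[Q(γ) : Q] = 4 (equivalently, Q(γ) = Q(√187, √67))

Obviously Q(γ) ⊆ Q(√187, √67), and [Q(√187, √67):Q] = 4 (since 187, 67 are distinct squarefree integers > 1 with 12529 not a perfect square). To show equality we compute the minimal polynomial of γ. From γ = √187 + √67: γ^2 = 187 + 2√(12529) + 67 = 254 + 2√(12529), so γ^2 - 254 = 2√(12529); squaring, (γ^2 - 254)^2 = 4·12529, i.e. γ^4 - 508γ^2 + 64516 - 50116 = 0, i.e. γ^4 - 508γ^2 + 14400 = 0. So γ is a root of x^4 - 508x^2 + 14400. This polynomial is irreducible over Q: it has no rational root (each ±√187 ± √67 is irrational), and any factorization into two quadratics over Q would force √(12529) ∈ Q (pairing opposite roots) or √187, √67 ∈ Q (other pairings), all impossible. Hence [Q(γ):Q] = 4 = [Q(√187, √67):Q], so Q(γ) = Q(√187, √67).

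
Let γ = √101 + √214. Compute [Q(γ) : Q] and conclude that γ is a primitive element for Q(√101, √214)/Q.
[Q(γ) : Q] = 4 (equivalently, Q(γ) = Q(√101, √214))

Obviously Q(γ) ⊆ Q(√101, √214), and [Q(√101, √214):Q] = 4 (since 101, 214 are distinct squarefree integers > 1 with 21614 not a perfect square). To show equality we compute the minimal polynomial of γ. From γ = √101 + √214: γ^2 = 101 + 2√(21614) + 214 = 315 + 2√(21614), so γ^2 - 315 = 2√(21614); squaring, (γ^2 - 315)^2 = 4·21614, i.e. γ^4 - 630γ^2 + 99225 - 86456 = 0, i.e. γ^4 - 630γ^2 + 12769 = 0. So γ is a root of x^4 - 630x^2 + 12769. This polynomial is irreducible over Q: it has no rational root (each ±√101 ± √214 is irrational), and any factorization into two quadratics over Q would force √(21614) ∈ Q (pairing opposite roots) or √101, √214 ∈ Q (other pairings), all impossible. Hence [Q(γ):Q] = 4 = [Q(√101, √214):Q], so Q(γ) = Q(√101, √214).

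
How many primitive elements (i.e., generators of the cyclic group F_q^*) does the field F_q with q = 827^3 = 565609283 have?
There are φ(565609282) = 238295088 primitive elements

F_q^* is cyclic of order q - 1 = 565609282. A cyclic group of order m has exactly φ(m) generators. Here m = 565609282 = 2 · 7 · 59 · 684757, so the number of primitive elements is φ(565609282) = 238295088.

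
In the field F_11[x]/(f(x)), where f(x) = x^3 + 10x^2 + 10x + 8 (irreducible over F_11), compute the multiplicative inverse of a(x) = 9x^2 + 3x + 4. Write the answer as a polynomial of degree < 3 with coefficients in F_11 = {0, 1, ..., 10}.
a(x)^(-1) ≡ 10x^2 + 3x (mod f(x))

Since f is irreducible over F_11, F_11[x]/(f) is a field and a(x) ≠ 0 has an inverse. Apply the extended Euclidean algorithm to f(x) and a(x) in F_11[x]: f(x) = (5x + 8)·a(x) + (10x + 9);  a(x) = (2x + 4)·(10x + 9) + (1). The last nonzero remainder is the constant 1 = gcd(f, a) in F_11. Back-substituting through the division chain expresses 1 = s(x)·a(x) + t(x)·f(x) with s(x) ≡ 10x^2 + 3x (mod f), so a(x)^(-1) ≡ s(x) = 10x^2 + 3x (mod f). Check: (9x^2 + 3x + 4)·(10x^2 + 3x) = 2x^4 + 2x^3 + 5x^2 + x ≡ 1 (mod x^3 + 10x^2 + 10x + 8).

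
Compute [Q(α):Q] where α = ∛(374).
[Q(α):Q] = 3

The minimal polynomial of α is x^3 - 374, irreducible over Q since 374 is not a perfect cube (so x^3 - 374 has no rational root). Hence [Q(α):Q] = deg(m_α) = 3.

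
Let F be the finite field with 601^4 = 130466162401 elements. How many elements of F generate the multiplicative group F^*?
There are φ(130466162400) = 28983951360 primitive elements

F_q^* is cyclic of order q - 1 = 130466162400. A cyclic group of order m has exactly φ(m) generators. Here m = 130466162400 = 2^5 · 3 · 5^2 · 7 · 43 · 313 · 577, so the number of primitive elements is φ(130466162400) = 28983951360.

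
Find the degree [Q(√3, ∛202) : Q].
[Q(√3, ∛202) : Q] = 6

Let L = Q(√3, ∛202). Since Q(√3) ⊂ L and [Q(√3):Q] = 2, the tower law gives 2 | [L:Q]. Likewise Q(∛202) ⊂ L with [Q(∛202):Q] = 3 (because 202 is not a perfect cube), so 3 | [L:Q]. As gcd(2,3) = 1, [L:Q] is divisible by 6. Conversely L is generated over Q by √3 and ∛202, so [L:Q] ≤ 2·3 = 6. Therefore [Q(√3, ∛202) : Q] = 6.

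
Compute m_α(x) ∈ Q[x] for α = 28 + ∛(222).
m_α(x) = x^3 - 84x^2 + 2352x - 22174

Set β = α - 28 = ∛(222), so β^3 = 222. Then (α - 28)^3 - 222 = 0, i.e. α is a root of g(x) = (x - 28)^3 - 222 = x^3 - 84x^2 + 2352x - 22174. Since g(x) = h(x - 28) where h(x) = x^3 - 222, and h is irreducible over Q (because 222 is not a perfect cube, so h has no rational root, and a monic cubic with no rational root is irreducible), g is also irreducible (irreducibility is preserved under the substitution x → x - 28). Hence m_α(x) = x^3 - 84x^2 + 2352x - 22174.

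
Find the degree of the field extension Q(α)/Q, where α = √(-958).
[Q(α):Q] = 2

[Q(α):Q] equals the degree of the minimal polynomial of α. Here α^2 = -958 and x^2 + 958 is irreducible (d = -958 is squarefree, ≠ 1, hence not a square), so deg(m_α) = 2. Thus [Q(α):Q] = 2.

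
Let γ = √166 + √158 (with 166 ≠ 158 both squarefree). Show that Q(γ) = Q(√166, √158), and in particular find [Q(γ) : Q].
[Q(γ) : Q] = 4 (equivalently, Q(γ) = Q(√166, √158))

Obviously Q(γ) ⊆ Q(√166, √158), and [Q(√166, √158):Q] = 4 (since 166, 158 are distinct squarefree integers > 1 with 26228 not a perfect square). To show equality we compute the minimal polynomial of γ. From γ = √166 + √158: γ^2 = 166 + 2√(26228) + 158 = 324 + 2√(26228), so γ^2 - 324 = 2√(26228); squaring, (γ^2 - 324)^2 = 4·26228, i.e. γ^4 - 648γ^2 + 104976 - 104912 = 0, i.e. γ^4 - 648γ^2 + 64 = 0. So γ is a root of x^4 - 648x^2 + 64. This polynomial is irreducible over Q: it has no rational root (each ±√166 ± √158 is irrational), and any factorization into two quadratics over Q would force √(26228) ∈ Q (pairing opposite roots) or √166, √158 ∈ Q (other pairings), all impossible. Hence [Q(γ):Q] = 4 = [Q(√166, √158):Q], so Q(γ) = Q(√166, √158).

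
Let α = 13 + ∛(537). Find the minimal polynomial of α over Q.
m_α(x) = x^3 - 39x^2 + 507x - 2734

Set β = α - 13 = ∛(537), so β^3 = 537. Then (α - 13)^3 - 537 = 0, i.e. α is a root of g(x) = (x - 13)^3 - 537 = x^3 - 39x^2 + 507x - 2734. Since g(x) = h(x - 13) where h(x) = x^3 - 537, and h is irreducible over Q (because 537 is not a perfect cube, so h has no rational root, and a monic cubic with no rational root is irreducible), g is also irreducible (irreducibility is preserved under the substitution x → x - 13). Hence m_α(x) = x^3 - 39x^2 + 507x - 2734.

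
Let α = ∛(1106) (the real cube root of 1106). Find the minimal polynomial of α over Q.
m_α(x) = x^3 - 1106

α satisfies α^3 = 1106, so x^3 - 1106 annihilates α. By the rational root test, a rational root p/q (in lowest terms) of x^3 - 1106 would satisfy p^3 = 1106 q^3, forcing q = 1 and p^3 = 1106; but 1106 is not a perfect cube, contradiction. A monic cubic over Q with no rational root is irreducible (any nontrivial factorization would include a linear factor). Hence x^3 - 1106 is the minimal polynomial of α, and in particular [Q(α):Q] = 3.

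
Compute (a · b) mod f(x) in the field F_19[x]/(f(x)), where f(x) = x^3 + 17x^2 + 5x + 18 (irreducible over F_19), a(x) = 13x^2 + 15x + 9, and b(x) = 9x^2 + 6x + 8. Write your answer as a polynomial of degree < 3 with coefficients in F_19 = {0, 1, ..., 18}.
a · b ≡ 14x^2 + 13x + 6 (mod f(x))

Multiply in F_19[x]: a(x)·b(x) = (13x^2 + 15x + 9)·(9x^2 + 6x + 8) = 3x^4 + 4x^3 + 9x^2 + 3x + 15. This has degree ≥ 3, so divide by f(x) over F_19: 3x^4 + 4x^3 + 9x^2 + 3x + 15 = (3x + 10)·(x^3 + 17x^2 + 5x + 18) + (14x^2 + 13x + 6). Hence a·b ≡ 14x^2 + 13x + 6 (mod f). (F_19[x]/(f) is a field with 19^3 = 6859 elements since f is irreducible of degree 3.)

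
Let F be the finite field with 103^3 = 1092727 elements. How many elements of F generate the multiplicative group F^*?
There are φ(1092726) = 342720 primitive elements

F_q^* is cyclic of order q - 1 = 1092726. A cyclic group of order m has exactly φ(m) generators. Here m = 1092726 = 2 · 3^2 · 17 · 3571, so the number of primitive elements is φ(1092726) = 342720.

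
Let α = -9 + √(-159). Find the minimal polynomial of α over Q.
m_α(x) = x^2 + 18x + 240

From α + 9 = √(-159), squaring gives (α + 9)^2 = -159, i.e. α^2 + 18α + 81 = -159, so α^2 + 18α + 240 = 0. The discriminant of x^2 + 18x + 240 is (18)^2 - 4·(240) = 324 - 960 = -636, and 4·(-159) is not a perfect square in Q since -159 is squarefree and ≠ 1. Hence x^2 + 18x + 240 is irreducible over Q and is the minimal polynomial of α.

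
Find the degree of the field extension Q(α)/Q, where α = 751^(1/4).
[Q(α):Q] = 4

α is a root of x^4 - 751. By Eisenstein's criterion at the prime p = 751 (which divides the constant term 751 but p^2 = 564001 does not, since 751 is squarefree), x^4 - 751 is irreducible over Q. Hence [Q(α):Q] = 4.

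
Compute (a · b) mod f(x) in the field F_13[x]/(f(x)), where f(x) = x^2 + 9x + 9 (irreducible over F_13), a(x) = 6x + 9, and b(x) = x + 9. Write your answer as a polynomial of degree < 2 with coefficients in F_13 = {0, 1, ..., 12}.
a · b ≡ 9x + 1 (mod f(x))

Multiply in F_13[x]: a(x)·b(x) = (6x + 9)·(x + 9) = 6x^2 + 11x + 3. This has degree ≥ 2, so divide by f(x) over F_13: 6x^2 + 11x + 3 = (6)·(x^2 + 9x + 9) + (9x + 1). Hence a·b ≡ 9x + 1 (mod f). (F_13[x]/(f) is a field with 13^2 = 169 elements since f is irreducible of degree 2.)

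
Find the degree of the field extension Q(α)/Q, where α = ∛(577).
[Q(α):Q] = 3

The minimal polynomial of α is x^3 - 577, irreducible over Q since 577 is not a perfect cube (so x^3 - 577 has no rational root). Hence [Q(α):Q] = deg(m_α) = 3.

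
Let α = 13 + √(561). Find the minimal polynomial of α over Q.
m_α(x) = x^2 - 26x - 392

From α - 13 = √(561), squaring gives (α - 13)^2 = 561, i.e. α^2 - 26α + 169 = 561, so α^2 - 26α - 392 = 0. The discriminant of x^2 - 26x - 392 is (-26)^2 - 4·(-392) = 676 + 1568 = 2244, and 4·(561) is not a perfect square in Q since 561 is squarefree and ≠ 1. Hence x^2 - 26x - 392 is irreducible over Q and is the minimal polynomial of α.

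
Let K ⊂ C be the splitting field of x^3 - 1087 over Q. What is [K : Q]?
[K : Q] = 6

The roots of x^3 - 1087 are ∛1087, ω∛1087, ω^2∛1087 where ω = e^(2πi/3) is a primitive cube root of unity, so K = Q(∛1087, ω). Now [Q(∛1087):Q] = 3 (since 1087 is not a perfect cube, x^3 - 1087 is irreducible) and [Q(ω):Q] = 2. Both 2 and 3 divide [K:Q], and [K:Q] ≤ 3·2 = 6, so [K:Q] = 6. (Equivalently: Q(∛1087) ⊂ R but ω ∉ R, so [K : Q(∛1087)] = 2.)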